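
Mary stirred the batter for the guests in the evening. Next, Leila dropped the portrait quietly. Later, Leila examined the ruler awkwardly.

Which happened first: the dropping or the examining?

The connectives place the dropping before the examining.

the dropping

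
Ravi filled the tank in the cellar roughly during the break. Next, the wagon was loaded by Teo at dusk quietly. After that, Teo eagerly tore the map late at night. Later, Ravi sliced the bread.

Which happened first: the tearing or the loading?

the loading

The connectives place the loading before the tearing.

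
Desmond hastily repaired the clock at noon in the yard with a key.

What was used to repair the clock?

a key

'with a key' marks the instrument of the repairing event.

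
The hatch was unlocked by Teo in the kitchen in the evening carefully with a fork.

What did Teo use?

'with a fork' marks the instrument of the unlocking event.

a fork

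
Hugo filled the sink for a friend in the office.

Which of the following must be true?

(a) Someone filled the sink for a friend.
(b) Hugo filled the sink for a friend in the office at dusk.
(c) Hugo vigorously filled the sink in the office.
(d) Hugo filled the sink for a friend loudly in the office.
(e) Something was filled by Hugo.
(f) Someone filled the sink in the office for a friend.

(a), (e), (f)

(a) Entailed — this follows by dropping conjuncts from the filling event's description.
(b) Not entailed — 'at dusk' adds information not in the original event.
(c) Not entailed — 'vigorously' adds information not in the original event.
(d) Not entailed — 'loudly' adds information not in the original event.
(e) Entailed — the original entails any weakening of itself; this just drops 'in the office', 'for a friend' and generalizes the patient.
(f) Entailed — generalizing the agent leaves a sub-description the original still satisfies.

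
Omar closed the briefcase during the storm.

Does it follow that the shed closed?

no

Nothing is said about any shed; only the briefcase is affected.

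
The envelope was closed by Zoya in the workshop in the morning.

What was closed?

'the envelope' marks the patient of the closing event.

the envelope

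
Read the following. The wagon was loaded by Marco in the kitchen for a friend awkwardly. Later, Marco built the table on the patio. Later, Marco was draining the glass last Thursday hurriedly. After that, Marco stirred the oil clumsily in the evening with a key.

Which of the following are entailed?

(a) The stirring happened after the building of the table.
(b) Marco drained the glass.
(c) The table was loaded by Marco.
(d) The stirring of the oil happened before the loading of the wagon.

(a)

(a) Entailed — the narrative places the building before the stirring.
(b) Not entailed — 'was draining' is progressive on an accomplishment; it does not entail the completed 'drained'.
(c) Not entailed — Marco loaded the wagon, not the table; the table belongs to the building event.
(d) Not entailed — the narrative places the loading before the stirring, not after.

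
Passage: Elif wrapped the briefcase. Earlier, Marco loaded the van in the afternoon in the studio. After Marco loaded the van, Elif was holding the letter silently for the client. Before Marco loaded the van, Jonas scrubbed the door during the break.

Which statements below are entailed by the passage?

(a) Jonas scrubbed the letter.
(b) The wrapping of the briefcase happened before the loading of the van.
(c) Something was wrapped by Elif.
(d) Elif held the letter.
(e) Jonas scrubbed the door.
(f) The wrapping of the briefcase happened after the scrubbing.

(c), (d), (e), (f)

(a) Not entailed — Jonas scrubbed the door, not the letter; the letter belongs to the holding event.
(b) Not entailed — the narrative places the loading before the wrapping, not after.
(c) Entailed — the original entails any weakening of itself; this just generalizes the patient.
(d) Entailed — 'hold' is an activity; 'was holding' entails that some holding happened, so 'held' holds.
(e) Entailed — dropping 'during the break' leaves a sub-description the original still satisfies.
(f) Entailed — the narrative places the scrubbing before the wrapping.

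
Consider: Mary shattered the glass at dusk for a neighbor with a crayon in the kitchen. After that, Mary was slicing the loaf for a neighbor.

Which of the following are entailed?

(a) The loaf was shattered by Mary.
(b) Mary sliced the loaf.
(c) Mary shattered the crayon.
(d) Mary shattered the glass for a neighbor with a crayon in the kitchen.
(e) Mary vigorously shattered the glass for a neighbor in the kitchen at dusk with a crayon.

(a) Not entailed — Mary shattered the glass, not the loaf; the loaf belongs to the slicing event.
(b) Not entailed — 'was slicing' is progressive on an accomplishment; it does not entail the completed 'sliced'.
(c) Not entailed — the crayon is the instrument, not what was shattered.
(d) Entailed — every conjunct here is already in the original shattering event.
(e) Not entailed — 'vigorously' adds information not in the original event.

(d)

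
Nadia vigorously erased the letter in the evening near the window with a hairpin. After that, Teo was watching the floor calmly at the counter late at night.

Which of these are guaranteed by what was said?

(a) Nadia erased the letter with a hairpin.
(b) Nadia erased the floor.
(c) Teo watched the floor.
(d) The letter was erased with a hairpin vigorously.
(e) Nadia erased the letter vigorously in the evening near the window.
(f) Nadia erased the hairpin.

(a) Entailed — the original entails any weakening of itself; this just drops 'near the window', 'in the evening', 'vigorously'.
(b) Not entailed — Nadia erased the letter, not the floor; the floor belongs to the watching event.
(c) Entailed — 'watch' is an activity; 'was watching' entails that some watching happened, so 'watched' holds.
(d) Entailed — the original entails any weakening of itself; this just drops 'near the window', 'in the evening' and generalizes the agent.
(e) Entailed — dropping 'with a hairpin' leaves a sub-description the original still satisfies.
(f) Not entailed — the hairpin is the instrument, not what was erased.

(a), (c), (d), (e)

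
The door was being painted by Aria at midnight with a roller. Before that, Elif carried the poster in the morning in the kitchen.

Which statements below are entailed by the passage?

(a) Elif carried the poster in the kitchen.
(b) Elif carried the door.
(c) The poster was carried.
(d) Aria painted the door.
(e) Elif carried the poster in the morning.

(a) Entailed — every conjunct here is already in the original carrying event.
(b) Not entailed — Elif carried the poster, not the door; the door belongs to the painting event.
(c) Entailed — every conjunct here is already in the original carrying event.
(d) Not entailed — 'was painting' is progressive on an accomplishment; it does not entail the completed 'painted'.
(e) Entailed — this follows by dropping conjuncts from the carrying event's description.

(a), (c), (e)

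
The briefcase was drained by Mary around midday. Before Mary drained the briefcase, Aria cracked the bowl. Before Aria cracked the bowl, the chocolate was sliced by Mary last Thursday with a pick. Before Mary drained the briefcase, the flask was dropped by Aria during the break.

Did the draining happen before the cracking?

The narrative orders the cracking before the draining.

no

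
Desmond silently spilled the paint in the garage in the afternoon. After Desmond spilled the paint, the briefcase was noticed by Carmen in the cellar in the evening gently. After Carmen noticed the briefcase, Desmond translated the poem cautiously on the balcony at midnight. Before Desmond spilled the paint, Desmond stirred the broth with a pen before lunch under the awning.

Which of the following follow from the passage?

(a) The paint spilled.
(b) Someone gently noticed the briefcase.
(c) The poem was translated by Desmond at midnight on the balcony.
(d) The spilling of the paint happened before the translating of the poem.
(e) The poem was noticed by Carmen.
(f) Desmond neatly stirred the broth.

(a), (b), (c), (d)

(a) Entailed — 'Desmond spilled the paint' is causative; it entails the inchoative 'the paint spilled'.
(b) Entailed — this follows by dropping conjuncts from the noticing event's description.
(c) Entailed — dropping 'cautiously' leaves a sub-description the original still satisfies.
(d) Entailed — the narrative places the spilling before the translating.
(e) Not entailed — Carmen noticed the briefcase, not the poem; the poem belongs to the translating event.
(f) Not entailed — 'neatly' adds information not in the original event.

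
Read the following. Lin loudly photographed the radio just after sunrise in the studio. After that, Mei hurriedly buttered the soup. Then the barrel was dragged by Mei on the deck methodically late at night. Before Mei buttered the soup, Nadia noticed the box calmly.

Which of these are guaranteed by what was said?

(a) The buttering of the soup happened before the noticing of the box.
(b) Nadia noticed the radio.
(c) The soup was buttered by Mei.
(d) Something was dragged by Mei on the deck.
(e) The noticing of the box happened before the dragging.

(c), (d), (e)

(a) Not entailed — the narrative places the noticing before the buttering, not after.
(b) Not entailed — Nadia noticed the box, not the radio; the radio belongs to the photographing event.
(c) Entailed — the original entails any weakening of itself; this just drops 'hurriedly'.
(d) Entailed — dropping 'methodically', 'late at night' and generalizing the patient leaves a sub-description the original still satisfies.
(e) Entailed — the narrative places the noticing before the dragging.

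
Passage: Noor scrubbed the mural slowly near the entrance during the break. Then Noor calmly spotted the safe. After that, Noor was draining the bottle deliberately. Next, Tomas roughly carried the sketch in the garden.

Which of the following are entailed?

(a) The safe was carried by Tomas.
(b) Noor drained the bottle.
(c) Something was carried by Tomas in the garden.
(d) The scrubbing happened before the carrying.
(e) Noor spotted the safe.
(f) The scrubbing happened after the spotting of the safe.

(a) Not entailed — Tomas carried the sketch, not the safe; the safe belongs to the spotting event.
(b) Not entailed — 'was draining' is progressive on an accomplishment; it does not entail the completed 'drained'.
(c) Entailed — the original entails any weakening of itself; this just drops 'roughly' and generalizes the patient.
(d) Entailed — the narrative places the scrubbing before the carrying.
(e) Entailed — the original entails any weakening of itself; this just drops 'calmly'.
(f) Not entailed — the narrative places the scrubbing before the spotting, not after.

(c), (d), (e)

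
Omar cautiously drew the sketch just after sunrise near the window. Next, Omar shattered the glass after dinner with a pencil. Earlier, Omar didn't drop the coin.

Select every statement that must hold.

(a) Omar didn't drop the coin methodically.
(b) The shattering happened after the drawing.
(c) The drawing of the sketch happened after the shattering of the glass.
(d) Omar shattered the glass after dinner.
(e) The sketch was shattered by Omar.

(a) Entailed — under negation, adding a further restriction is entailed: if no such dropping event occurred, none occurred methodically either.
(b) Entailed — the narrative places the drawing before the shattering.
(c) Not entailed — the narrative places the drawing before the shattering, not after.
(d) Entailed — the original entails any weakening of itself; this just drops 'with a pencil'.
(e) Not entailed — Omar shattered the glass, not the sketch; the sketch belongs to the drawing event.

(a), (b), (d)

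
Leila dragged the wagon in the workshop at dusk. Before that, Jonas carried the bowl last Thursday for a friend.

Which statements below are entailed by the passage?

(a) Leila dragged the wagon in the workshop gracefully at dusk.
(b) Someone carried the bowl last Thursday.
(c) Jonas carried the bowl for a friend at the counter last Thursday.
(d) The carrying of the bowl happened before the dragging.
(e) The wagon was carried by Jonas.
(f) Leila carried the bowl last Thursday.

(b), (d)

(a) Not entailed — 'gracefully' adds information not in the original event.
(b) Entailed — this follows by dropping conjuncts from the carrying event's description.
(c) Not entailed — 'at the counter' adds information not in the original event.
(d) Entailed — the narrative places the carrying before the dragging.
(e) Not entailed — Jonas carried the bowl, not the wagon; the wagon belongs to the dragging event.
(f) Not entailed — the passage has Jonas carrying the bowl, not Leila.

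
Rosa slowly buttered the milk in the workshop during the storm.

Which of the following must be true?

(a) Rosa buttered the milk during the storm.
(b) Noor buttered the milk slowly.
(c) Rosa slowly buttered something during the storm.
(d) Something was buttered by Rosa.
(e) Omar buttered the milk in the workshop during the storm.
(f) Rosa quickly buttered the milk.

(a) Entailed — every conjunct here is already in the original buttering event.
(b) Not entailed — the passage has Rosa buttering the milk, not Noor.
(c) Entailed — every conjunct here is already in the original buttering event.
(d) Entailed — the original entails any weakening of itself; this just drops 'slowly', 'in the workshop', 'during the storm' and generalizes the patient.
(e) Not entailed — the passage has Rosa buttering the milk, not Omar.
(f) Not entailed — 'quickly' adds a manner not in (and inconsistent with) the original.

(a), (c), (d)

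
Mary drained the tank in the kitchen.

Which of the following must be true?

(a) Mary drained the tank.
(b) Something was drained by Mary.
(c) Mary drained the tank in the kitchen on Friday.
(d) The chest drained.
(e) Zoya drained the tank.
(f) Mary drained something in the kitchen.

(a) Entailed — every conjunct here is already in the original draining event.
(b) Entailed — this follows by dropping conjuncts from the draining event's description.
(c) Not entailed — 'on Friday' adds information not in the original event.
(d) Not entailed — the tank is what drained, not the chest.
(e) Not entailed — the passage has Mary draining the tank, not Zoya.
(f) Entailed — the original entails any weakening of itself; this just generalizes the patient.

(a), (b), (f)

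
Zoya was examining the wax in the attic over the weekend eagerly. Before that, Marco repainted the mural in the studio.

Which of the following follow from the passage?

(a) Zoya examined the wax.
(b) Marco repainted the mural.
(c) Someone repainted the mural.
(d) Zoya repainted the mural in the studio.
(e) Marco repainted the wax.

(a), (b), (c)

(a) Entailed — 'examine' is an activity; 'was examining' entails that some examining happened, so 'examined' holds.
(b) Entailed — dropping 'in the studio' leaves a sub-description the original still satisfies.
(c) Entailed — the original entails any weakening of itself; this just drops 'in the studio' and generalizes the agent.
(d) Not entailed — the passage has Marco repainting the mural, not Zoya.
(e) Not entailed — Marco repainted the mural, not the wax; the wax belongs to the examining event.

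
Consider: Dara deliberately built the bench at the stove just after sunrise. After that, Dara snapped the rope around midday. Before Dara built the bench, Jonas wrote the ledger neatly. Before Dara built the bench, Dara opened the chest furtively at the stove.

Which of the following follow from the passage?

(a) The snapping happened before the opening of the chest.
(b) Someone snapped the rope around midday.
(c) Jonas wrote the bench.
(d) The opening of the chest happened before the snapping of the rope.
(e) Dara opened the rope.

(a) Not entailed — the narrative places the opening before the snapping, not after.
(b) Entailed — every conjunct here is already in the original snapping event.
(c) Not entailed — Jonas wrote the ledger, not the bench; the bench belongs to the building event.
(d) Entailed — the narrative places the opening before the snapping.
(e) Not entailed — Dara opened the chest, not the rope; the rope belongs to the snapping event.

(b), (d)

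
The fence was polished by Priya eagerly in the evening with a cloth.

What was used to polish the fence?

'with a cloth' marks the instrument of the polishing event.

a cloth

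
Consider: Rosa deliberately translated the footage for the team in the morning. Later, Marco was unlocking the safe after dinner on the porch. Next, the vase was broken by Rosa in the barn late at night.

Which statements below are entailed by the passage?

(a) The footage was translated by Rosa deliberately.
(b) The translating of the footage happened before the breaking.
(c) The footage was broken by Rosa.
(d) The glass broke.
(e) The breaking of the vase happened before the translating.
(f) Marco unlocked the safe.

(a), (b)

(a) Entailed — dropping 'in the morning', 'for the team' leaves a sub-description the original still satisfies.
(b) Entailed — the narrative places the translating before the breaking.
(c) Not entailed — Rosa broke the vase, not the footage; the footage belongs to the translating event.
(d) Not entailed — the vase is what broke, not the glass.
(e) Not entailed — the narrative places the translating before the breaking, not after.
(f) Not entailed — 'was unlocking' is progressive on an accomplishment; it does not entail the completed 'unlocked'.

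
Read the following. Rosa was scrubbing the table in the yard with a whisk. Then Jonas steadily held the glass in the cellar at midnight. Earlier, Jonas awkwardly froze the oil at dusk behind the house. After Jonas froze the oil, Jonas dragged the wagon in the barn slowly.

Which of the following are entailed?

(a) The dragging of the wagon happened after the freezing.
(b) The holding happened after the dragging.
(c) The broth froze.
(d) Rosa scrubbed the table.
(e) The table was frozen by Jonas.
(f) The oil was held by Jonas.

(a), (d)

(a) Entailed — the narrative places the freezing before the dragging.
(b) Not entailed — the narrative doesn't order the dragging relative to the holding.
(c) Not entailed — the oil is what froze, not the broth.
(d) Entailed — 'scrub' is an activity; 'was scrubbing' entails that some scrubbing happened, so 'scrubbed' holds.
(e) Not entailed — Jonas froze the oil, not the table; the table belongs to the scrubbing event.
(f) Not entailed — Jonas held the glass, not the oil; the oil belongs to the freezing event.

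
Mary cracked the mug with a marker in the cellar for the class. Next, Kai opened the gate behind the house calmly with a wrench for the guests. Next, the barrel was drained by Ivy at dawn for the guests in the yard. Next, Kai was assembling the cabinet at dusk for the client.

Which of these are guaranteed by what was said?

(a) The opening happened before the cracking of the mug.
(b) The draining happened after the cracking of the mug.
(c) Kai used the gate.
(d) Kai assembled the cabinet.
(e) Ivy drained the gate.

(a) Not entailed — the narrative places the cracking before the opening, not after.
(b) Entailed — the narrative places the cracking before the draining.
(c) Not entailed — the gate is the patient, not an instrument — Kai used a wrench.
(d) Not entailed — 'was assembling' is progressive on an accomplishment; it does not entail the completed 'assembled'.
(e) Not entailed — Ivy drained the barrel, not the gate; the gate belongs to the opening event.

(b)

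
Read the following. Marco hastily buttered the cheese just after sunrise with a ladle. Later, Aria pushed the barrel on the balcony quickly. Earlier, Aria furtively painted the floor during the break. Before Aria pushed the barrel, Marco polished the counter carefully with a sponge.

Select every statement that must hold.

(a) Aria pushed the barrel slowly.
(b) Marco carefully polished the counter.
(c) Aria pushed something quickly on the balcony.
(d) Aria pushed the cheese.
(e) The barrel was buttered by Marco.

(a) Not entailed — 'slowly' adds a manner not in (and inconsistent with) the original.
(b) Entailed — dropping 'with a sponge' leaves a sub-description the original still satisfies.
(c) Entailed — generalizing the patient leaves a sub-description the original still satisfies.
(d) Not entailed — Aria pushed the barrel, not the cheese; the cheese belongs to the buttering event.
(e) Not entailed — Marco buttered the cheese, not the barrel; the barrel belongs to the pushing event.

(b), (c)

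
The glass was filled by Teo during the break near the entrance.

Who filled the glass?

Teo

'Teo' marks the agent of the filling event.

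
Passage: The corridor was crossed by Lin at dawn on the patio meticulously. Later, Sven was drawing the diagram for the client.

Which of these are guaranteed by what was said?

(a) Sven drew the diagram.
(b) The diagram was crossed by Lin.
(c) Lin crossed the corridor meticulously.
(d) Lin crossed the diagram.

(c)

(a) Not entailed — 'was drawing' is progressive on an accomplishment; it does not entail the completed 'drew'.
(b) Not entailed — Lin crossed the corridor, not the diagram; the diagram belongs to the drawing event.
(c) Entailed — this follows by dropping conjuncts from the crossing event's description.
(d) Not entailed — Lin crossed the corridor, not the diagram; the diagram belongs to the drawing event.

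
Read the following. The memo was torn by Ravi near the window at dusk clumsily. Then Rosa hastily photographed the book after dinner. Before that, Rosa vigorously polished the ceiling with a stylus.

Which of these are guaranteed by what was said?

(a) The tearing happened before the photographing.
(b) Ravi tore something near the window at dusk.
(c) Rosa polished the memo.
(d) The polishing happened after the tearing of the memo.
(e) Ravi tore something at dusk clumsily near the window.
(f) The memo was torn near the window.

(a), (b), (e), (f)

(a) Entailed — the narrative places the tearing before the photographing.
(b) Entailed — this follows by dropping conjuncts from the tearing event's description.
(c) Not entailed — Rosa polished the ceiling, not the memo; the memo belongs to the tearing event.
(d) Not entailed — the narrative doesn't order the tearing relative to the polishing.
(e) Entailed — every conjunct here is already in the original tearing event.
(f) Entailed — every conjunct here is already in the original tearing event.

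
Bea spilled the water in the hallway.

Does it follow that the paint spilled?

Nothing is said about any paint; only the water is affected.

no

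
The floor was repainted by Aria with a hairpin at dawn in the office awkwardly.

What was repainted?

the floor

'the floor' marks the patient of the repainting event.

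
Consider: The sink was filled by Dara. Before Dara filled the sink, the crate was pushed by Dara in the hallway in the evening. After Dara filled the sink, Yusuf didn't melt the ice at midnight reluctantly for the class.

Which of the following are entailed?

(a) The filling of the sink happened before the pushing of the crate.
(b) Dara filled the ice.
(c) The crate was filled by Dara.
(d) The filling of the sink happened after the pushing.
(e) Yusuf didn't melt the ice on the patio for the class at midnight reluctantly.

(a) Not entailed — the narrative places the pushing before the filling, not after.
(b) Not entailed — Dara filled the sink, not the ice; the ice belongs to the melting event.
(c) Not entailed — Dara filled the sink, not the crate; the crate belongs to the pushing event.
(d) Entailed — the narrative places the pushing before the filling.
(e) Entailed — under negation, adding a further restriction is entailed: if no such melting event occurred, none occurred on the patio either.

(d), (e)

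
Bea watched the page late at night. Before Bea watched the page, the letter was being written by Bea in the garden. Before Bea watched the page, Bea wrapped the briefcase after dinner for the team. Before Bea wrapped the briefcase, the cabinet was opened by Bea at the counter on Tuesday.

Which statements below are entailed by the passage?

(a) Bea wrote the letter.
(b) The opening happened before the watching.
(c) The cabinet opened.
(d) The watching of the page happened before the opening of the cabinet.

(a) Not entailed — 'was writing' is progressive on an accomplishment; it does not entail the completed 'wrote'.
(b) Entailed — the narrative places the opening before the watching.
(c) Entailed — 'Bea opened the cabinet' is causative; it entails the inchoative 'the cabinet opened'.
(d) Not entailed — the narrative places the opening before the watching, not after.

(b), (c)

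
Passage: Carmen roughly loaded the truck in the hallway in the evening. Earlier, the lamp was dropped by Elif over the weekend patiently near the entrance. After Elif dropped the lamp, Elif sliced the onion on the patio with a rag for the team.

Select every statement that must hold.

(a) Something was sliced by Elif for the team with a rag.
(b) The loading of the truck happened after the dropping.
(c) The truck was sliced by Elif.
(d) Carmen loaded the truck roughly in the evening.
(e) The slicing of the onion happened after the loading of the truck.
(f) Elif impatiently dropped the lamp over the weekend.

(a), (b), (d)

(a) Entailed — dropping 'on the patio' and generalizing the patient leaves a sub-description the original still satisfies.
(b) Entailed — the narrative places the dropping before the loading.
(c) Not entailed — Elif sliced the onion, not the truck; the truck belongs to the loading event.
(d) Entailed — dropping 'in the hallway' leaves a sub-description the original still satisfies.
(e) Not entailed — the narrative doesn't order the loading relative to the slicing.
(f) Not entailed — 'impatiently' adds a manner not in (and inconsistent with) the original.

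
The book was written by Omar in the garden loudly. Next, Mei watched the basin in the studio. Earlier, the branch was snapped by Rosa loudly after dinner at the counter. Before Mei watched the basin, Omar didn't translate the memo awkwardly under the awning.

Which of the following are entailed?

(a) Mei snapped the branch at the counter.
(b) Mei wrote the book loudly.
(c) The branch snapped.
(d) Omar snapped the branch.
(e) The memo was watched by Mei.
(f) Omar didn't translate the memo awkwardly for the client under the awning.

(c), (f)

(a) Not entailed — the passage has Rosa snapping the branch, not Mei.
(b) Not entailed — the passage has Omar writing the book, not Mei.
(c) Entailed — 'Rosa snapped the branch' is causative; it entails the inchoative 'the branch snapped'.
(d) Not entailed — the passage has Rosa snapping the branch, not Omar.
(e) Not entailed — Mei watched the basin, not the memo; the memo belongs to the translating event.
(f) Entailed — under negation, adding a further restriction is entailed: if no such translating event occurred, none occurred for the client either.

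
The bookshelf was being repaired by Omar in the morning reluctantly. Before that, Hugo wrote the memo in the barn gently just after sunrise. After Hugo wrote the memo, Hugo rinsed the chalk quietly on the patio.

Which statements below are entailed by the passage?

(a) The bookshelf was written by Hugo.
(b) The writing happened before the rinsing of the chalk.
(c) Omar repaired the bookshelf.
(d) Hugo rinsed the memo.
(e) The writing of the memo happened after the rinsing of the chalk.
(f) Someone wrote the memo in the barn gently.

(a) Not entailed — Hugo wrote the memo, not the bookshelf; the bookshelf belongs to the repairing event.
(b) Entailed — the narrative places the writing before the rinsing.
(c) Not entailed — 'was repairing' is progressive on an accomplishment; it does not entail the completed 'repaired'.
(d) Not entailed — Hugo rinsed the chalk, not the memo; the memo belongs to the writing event.
(e) Not entailed — the narrative places the writing before the rinsing, not after.
(f) Entailed — the original entails any weakening of itself; this just drops 'just after sunrise' and generalizes the agent.

(b), (f)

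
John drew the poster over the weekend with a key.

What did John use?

'with a key' marks the instrument of the drawing event.

a key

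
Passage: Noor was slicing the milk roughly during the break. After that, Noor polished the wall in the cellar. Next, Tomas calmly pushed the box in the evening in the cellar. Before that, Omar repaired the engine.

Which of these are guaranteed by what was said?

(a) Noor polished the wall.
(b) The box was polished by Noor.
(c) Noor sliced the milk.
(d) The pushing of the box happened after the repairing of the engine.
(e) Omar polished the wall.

(a) Entailed — this follows by dropping conjuncts from the polishing event's description.
(b) Not entailed — Noor polished the wall, not the box; the box belongs to the pushing event.
(c) Not entailed — 'was slicing' is progressive on an accomplishment; it does not entail the completed 'sliced'.
(d) Entailed — the narrative places the repairing before the pushing.
(e) Not entailed — the passage has Noor polishing the wall, not Omar.

(a), (d)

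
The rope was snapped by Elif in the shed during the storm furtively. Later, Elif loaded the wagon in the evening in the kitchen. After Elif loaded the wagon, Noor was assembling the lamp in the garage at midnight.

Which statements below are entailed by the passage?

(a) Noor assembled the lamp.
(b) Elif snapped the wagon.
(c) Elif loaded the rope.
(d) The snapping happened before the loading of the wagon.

(a) Not entailed — 'was assembling' is progressive on an accomplishment; it does not entail the completed 'assembled'.
(b) Not entailed — Elif snapped the rope, not the wagon; the wagon belongs to the loading event.
(c) Not entailed — Elif loaded the wagon, not the rope; the rope belongs to the snapping event.
(d) Entailed — the narrative places the snapping before the loading.

(d)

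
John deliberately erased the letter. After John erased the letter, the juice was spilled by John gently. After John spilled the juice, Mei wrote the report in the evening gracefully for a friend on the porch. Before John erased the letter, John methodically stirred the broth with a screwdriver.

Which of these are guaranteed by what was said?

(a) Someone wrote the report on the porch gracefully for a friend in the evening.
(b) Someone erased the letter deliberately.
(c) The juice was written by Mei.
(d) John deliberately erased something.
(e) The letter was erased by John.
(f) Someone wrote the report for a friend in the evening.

(a), (b), (d), (e), (f)

(a) Entailed — the original entails any weakening of itself; this just generalizes the agent.
(b) Entailed — this follows by dropping conjuncts from the erasing event's description.
(c) Not entailed — Mei wrote the report, not the juice; the juice belongs to the spilling event.
(d) Entailed — generalizing the patient leaves a sub-description the original still satisfies.
(e) Entailed — dropping 'deliberately' leaves a sub-description the original still satisfies.
(f) Entailed — this follows by dropping conjuncts from the writing event's description.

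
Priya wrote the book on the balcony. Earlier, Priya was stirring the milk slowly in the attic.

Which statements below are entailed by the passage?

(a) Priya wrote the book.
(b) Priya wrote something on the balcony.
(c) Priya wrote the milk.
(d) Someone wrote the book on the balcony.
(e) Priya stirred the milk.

(a), (b), (d), (e)

(a) Entailed — every conjunct here is already in the original writing event.
(b) Entailed — generalizing the patient leaves a sub-description the original still satisfies.
(c) Not entailed — Priya wrote the book, not the milk; the milk belongs to the stirring event.
(d) Entailed — this follows by dropping conjuncts from the writing event's description.
(e) Entailed — 'stir' is an activity; 'was stirring' entails that some stirring happened, so 'stirred' holds.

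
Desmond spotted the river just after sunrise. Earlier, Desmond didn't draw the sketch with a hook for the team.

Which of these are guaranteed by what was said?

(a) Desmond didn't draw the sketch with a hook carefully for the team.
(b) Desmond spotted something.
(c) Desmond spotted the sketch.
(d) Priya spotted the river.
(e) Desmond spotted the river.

(a), (b), (e)

(a) Entailed — under negation, adding a further restriction is entailed: if no such drawing event occurred, none occurred carefully either.
(b) Entailed — every conjunct here is already in the original spotting event.
(c) Not entailed — Desmond spotted the river, not the sketch; the sketch belongs to the drawing event.
(d) Not entailed — the passage has Desmond spotting the river, not Priya.
(e) Entailed — every conjunct here is already in the original spotting event.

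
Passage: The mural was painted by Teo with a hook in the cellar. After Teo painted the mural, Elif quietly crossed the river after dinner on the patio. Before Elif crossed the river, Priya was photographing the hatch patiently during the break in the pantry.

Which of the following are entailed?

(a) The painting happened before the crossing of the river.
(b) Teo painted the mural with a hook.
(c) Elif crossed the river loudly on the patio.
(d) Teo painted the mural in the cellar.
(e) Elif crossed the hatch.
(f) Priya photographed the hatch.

(a) Entailed — the narrative places the painting before the crossing.
(b) Entailed — the original entails any weakening of itself; this just drops 'in the cellar'.
(c) Not entailed — 'loudly' adds a manner not in (and inconsistent with) the original.
(d) Entailed — the original entails any weakening of itself; this just drops 'with a hook'.
(e) Not entailed — Elif crossed the river, not the hatch; the hatch belongs to the photographing event.
(f) Not entailed — 'was photographing' is progressive on an accomplishment; it does not entail the completed 'photographed'.

(a), (b), (d)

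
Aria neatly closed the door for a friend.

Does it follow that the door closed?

yes

'Aria closed the door' is the causative; it entails the inchoative 'the door closed'.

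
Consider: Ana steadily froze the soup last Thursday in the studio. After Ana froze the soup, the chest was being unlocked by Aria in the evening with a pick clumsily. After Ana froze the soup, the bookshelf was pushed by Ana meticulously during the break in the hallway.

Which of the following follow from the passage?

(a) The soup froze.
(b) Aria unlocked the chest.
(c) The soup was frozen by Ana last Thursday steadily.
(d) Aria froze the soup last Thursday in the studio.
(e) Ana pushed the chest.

(a) Entailed — 'Ana froze the soup' is causative; it entails the inchoative 'the soup froze'.
(b) Not entailed — 'was unlocking' is progressive on an accomplishment; it does not entail the completed 'unlocked'.
(c) Entailed — every conjunct here is already in the original freezing event.
(d) Not entailed — the passage has Ana freezing the soup, not Aria.
(e) Not entailed — Ana pushed the bookshelf, not the chest; the chest belongs to the unlocking event.

(a), (c)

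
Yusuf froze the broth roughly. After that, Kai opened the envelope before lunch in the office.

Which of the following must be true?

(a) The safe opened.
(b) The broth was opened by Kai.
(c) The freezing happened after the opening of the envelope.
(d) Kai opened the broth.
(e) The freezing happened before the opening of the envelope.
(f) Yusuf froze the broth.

(a) Not entailed — the envelope is what opened, not the safe.
(b) Not entailed — Kai opened the envelope, not the broth; the broth belongs to the freezing event.
(c) Not entailed — the narrative places the freezing before the opening, not after.
(d) Not entailed — Kai opened the envelope, not the broth; the broth belongs to the freezing event.
(e) Entailed — the narrative places the freezing before the opening.
(f) Entailed — this follows by dropping conjuncts from the freezing event's description.

(e), (f)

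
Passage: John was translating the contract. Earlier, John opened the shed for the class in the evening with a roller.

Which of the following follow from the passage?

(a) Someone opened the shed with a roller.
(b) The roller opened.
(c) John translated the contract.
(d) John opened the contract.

(a)

(a) Entailed — every conjunct here is already in the original opening event.
(b) Not entailed — the shed is what opened, not the roller.
(c) Not entailed — 'was translating' is progressive on an accomplishment; it does not entail the completed 'translated'.
(d) Not entailed — John opened the shed, not the contract; the contract belongs to the translating event.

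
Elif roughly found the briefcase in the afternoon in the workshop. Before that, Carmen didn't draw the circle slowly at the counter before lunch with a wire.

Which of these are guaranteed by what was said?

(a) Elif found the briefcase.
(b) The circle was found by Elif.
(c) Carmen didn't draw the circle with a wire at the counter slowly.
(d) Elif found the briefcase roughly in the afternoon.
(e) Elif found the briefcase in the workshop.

(a) Entailed — dropping 'roughly', 'in the workshop', 'in the afternoon' leaves a sub-description the original still satisfies.
(b) Not entailed — Elif found the briefcase, not the circle; the circle belongs to the drawing event.
(c) Not entailed — dropping 'before lunch' under negation is not valid — the original leaves open that Carmen drew the circle some other way.
(d) Entailed — this follows by dropping conjuncts from the finding event's description.
(e) Entailed — the original entails any weakening of itself; this just drops 'roughly', 'in the afternoon'.

(a), (d), (e)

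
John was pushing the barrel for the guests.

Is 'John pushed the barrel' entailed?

'push' is atelic; if John was pushing the barrel, then John pushed the barrel (for some time).

yes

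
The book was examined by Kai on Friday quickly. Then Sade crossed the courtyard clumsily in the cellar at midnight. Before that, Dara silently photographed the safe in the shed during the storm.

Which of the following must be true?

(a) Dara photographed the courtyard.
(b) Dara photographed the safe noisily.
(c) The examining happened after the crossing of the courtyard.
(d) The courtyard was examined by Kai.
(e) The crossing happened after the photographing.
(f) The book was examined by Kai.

(a) Not entailed — Dara photographed the safe, not the courtyard; the courtyard belongs to the crossing event.
(b) Not entailed — 'noisily' adds a manner not in (and inconsistent with) the original.
(c) Not entailed — the narrative places the examining before the crossing, not after.
(d) Not entailed — Kai examined the book, not the courtyard; the courtyard belongs to the crossing event.
(e) Entailed — the narrative places the photographing before the crossing.
(f) Entailed — this follows by dropping conjuncts from the examining event's description.

(e), (f)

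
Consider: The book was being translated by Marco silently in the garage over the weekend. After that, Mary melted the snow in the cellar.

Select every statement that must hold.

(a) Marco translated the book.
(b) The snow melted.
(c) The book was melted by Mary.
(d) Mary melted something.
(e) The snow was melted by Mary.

(a) Not entailed — 'was translating' is progressive on an accomplishment; it does not entail the completed 'translated'.
(b) Entailed — 'Mary melted the snow' is causative; it entails the inchoative 'the snow melted'.
(c) Not entailed — Mary melted the snow, not the book; the book belongs to the translating event.
(d) Entailed — this follows by dropping conjuncts from the melting event's description.
(e) Entailed — the original entails any weakening of itself; this just drops 'in the cellar'.

(b), (d), (e)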